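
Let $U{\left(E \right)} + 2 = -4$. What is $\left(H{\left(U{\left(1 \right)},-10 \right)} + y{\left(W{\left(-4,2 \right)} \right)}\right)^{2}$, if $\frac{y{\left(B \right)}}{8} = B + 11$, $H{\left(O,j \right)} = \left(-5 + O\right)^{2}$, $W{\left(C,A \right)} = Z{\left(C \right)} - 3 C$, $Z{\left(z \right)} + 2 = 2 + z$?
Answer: $74529$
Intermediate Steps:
$Z{\left(z \right)} = z$ ($Z{\left(z \right)} = -2 + \left(2 + z\right) = z$)
$U{\left(E \right)} = -6$ ($U{\left(E \right)} = -2 - 4 = -6$)
$W{\left(C,A \right)} = - 2 C$ ($W{\left(C,A \right)} = C - 3 C = - 2 C$)
$y{\left(B \right)} = 88 + 8 B$ ($y{\left(B \right)} = 8 \left(B + 11\right) = 8 \left(11 + B\right) = 88 + 8 B$)
$\left(H{\left(U{\left(1 \right)},-10 \right)} + y{\left(W{\left(-4,2 \right)} \right)}\right)^{2} = \left(\left(-5 - 6\right)^{2} + \left(88 + 8 \left(\left(-2\right) \left(-4\right)\right)\right)\right)^{2} = \left(\left(-11\right)^{2} + \left(88 + 8 \cdot 8\right)\right)^{2} = \left(121 + \left(88 + 64\right)\right)^{2} = \left(121 + 152\right)^{2} = 273^{2} = 74529$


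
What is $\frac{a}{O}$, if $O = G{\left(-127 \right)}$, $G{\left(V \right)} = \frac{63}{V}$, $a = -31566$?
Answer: $\frac{1336294}{21} \approx 63633.0$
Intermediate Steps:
$O = - \frac{63}{127}$ ($O = \frac{63}{-127} = 63 \left(- \frac{1}{127}\right) = - \frac{63}{127} \approx -0.49606$)
$\frac{a}{O} = - \frac{31566}{- \frac{63}{127}} = \left(-31566\right) \left(- \frac{127}{63}\right) = \frac{1336294}{21}$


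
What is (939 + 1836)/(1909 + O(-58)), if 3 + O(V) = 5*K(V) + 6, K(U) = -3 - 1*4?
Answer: 2775/1877 ≈ 1.4784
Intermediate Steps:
K(U) = -7 (K(U) = -3 - 4 = -7)
O(V) = -32 (O(V) = -3 + (5*(-7) + 6) = -3 + (-35 + 6) = -3 - 29 = -32)
(939 + 1836)/(1909 + O(-58)) = (939 + 1836)/(1909 - 32) = 2775/1877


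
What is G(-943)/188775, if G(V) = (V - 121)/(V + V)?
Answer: 532/178014825 ≈ 2.9885e-6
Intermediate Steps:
G(V) = (-121 + V)/(2*V) (G(V) = (-121 + V)/((2*V)) = (-121 + V)*(1/(2*V)) = (-121 + V)/(2*V))
G(-943)/188775 = ((½)*(-121 - 943)/(-943))/188775 = ((½)*(-1/943)*(-1064))*(1/188775) = (532/943)*(1/188775) = 532/178014825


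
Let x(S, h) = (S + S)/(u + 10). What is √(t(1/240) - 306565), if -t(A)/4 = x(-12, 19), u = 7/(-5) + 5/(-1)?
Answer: I*√2758845/3 ≈ 553.66*I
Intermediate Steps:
u = -32/5 (u = 7*(-⅕) + 5*(-1) = -7/5 - 5 = -32/5 ≈ -6.4000)
x(S, h) = 5*S/9 (x(S, h) = (S + S)/(-32/5 + 10) = (2*S)/(18/5) = (2*S)*(5/18) = 5*S/9)
t(A) = 80/3 (t(A) = -20*(-12)/9 = -4*(-20/3) = 80/3)
√(t(1/240) - 306565) = √(80/3 - 306565) = √(-919615/3) = I*√2758845/3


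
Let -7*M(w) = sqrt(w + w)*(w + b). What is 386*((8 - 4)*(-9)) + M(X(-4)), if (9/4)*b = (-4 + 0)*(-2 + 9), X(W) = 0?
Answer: -13896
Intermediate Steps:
b = -112/9 (b = 4*((-4 + 0)*(-2 + 9))/9 = 4*(-4*7)/9 = (4/9)*(-28) = -112/9 ≈ -12.444)
M(w) = -sqrt(2)*sqrt(w)*(-112/9 + w)/7 (M(w) = -sqrt(w + w)*(w - 112/9)/7 = -sqrt(2*w)*(-112/9 + w)/7 = -sqrt(2)*sqrt(w)*(-112/9 + w)/7)
386*((8 - 4)*(-9)) + M(X(-4)) = 386*((8 - 4)*(-9)) + sqrt(2)*sqrt(0)*(112 - 9*0)/63 = 386*(4*(-9)) + (1/63)*sqrt(2)*0*(112 + 0) = 386*(-36) + (1/63)*sqrt(2)*0*112 = -13896 + 0 = -13896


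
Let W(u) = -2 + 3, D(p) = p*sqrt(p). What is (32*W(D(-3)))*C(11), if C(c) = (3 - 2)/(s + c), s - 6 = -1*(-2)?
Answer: 32/19 ≈ 1.6842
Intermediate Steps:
s = 8 (s = 6 - 1*(-2) = 6 + 2 = 8)
D(p) = p**(3/2)
W(u) = 1
C(c) = 1/(8 + c) (C(c) = (3 - 2)/(8 + c) = 1/(8 + c))
(32*W(D(-3)))*C(11) = (32*1)/(8 + 11) = 32/19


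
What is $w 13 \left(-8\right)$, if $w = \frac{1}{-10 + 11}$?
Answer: $-104$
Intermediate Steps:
$w = 1$ ($w = 1^{-1} = 1$)
$w 13 \left(-8\right) = 1 \cdot 13 \left(-8\right) = 13 \left(-8\right) = -104$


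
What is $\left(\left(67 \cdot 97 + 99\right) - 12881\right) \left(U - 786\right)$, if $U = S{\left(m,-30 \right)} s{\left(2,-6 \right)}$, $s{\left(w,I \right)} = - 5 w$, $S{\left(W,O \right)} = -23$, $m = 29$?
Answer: $3493348$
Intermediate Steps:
$U = 230$ ($U = - 23 \left(\left(-5\right) 2\right) = \left(-23\right) \left(-10\right) = 230$)
$\left(\left(67 \cdot 97 + 99\right) - 12881\right) \left(U - 786\right) = \left(\left(67 \cdot 97 + 99\right) - 12881\right) \left(230 - 786\right) = \left(\left(6499 + 99\right) - 12881\right) \left(-556\right) = \left(6598 - 12881\right) \left(-556\right) = \left(-6283\right) \left(-556\right) = 3493348$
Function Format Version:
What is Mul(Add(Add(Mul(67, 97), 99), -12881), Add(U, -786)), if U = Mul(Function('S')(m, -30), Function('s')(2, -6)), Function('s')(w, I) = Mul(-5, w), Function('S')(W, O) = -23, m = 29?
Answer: 3493348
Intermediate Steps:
U = 230 (U = Mul(-23, Mul(-5, 2)) = Mul(-23, -10) = 230)
Mul(Add(Add(Mul(67, 97), 99), -12881), Add(U, -786)) = Mul(Add(Add(Mul(67, 97), 99), -12881), Add(230, -786)) = Mul(Add(Add(6499, 99), -12881), -556) = Mul(Add(6598, -12881), -556) = Mul(-6283, -556) = 3493348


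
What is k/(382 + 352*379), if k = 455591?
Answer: 455591/133790 ≈ 3.4053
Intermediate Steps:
k/(382 + 352*379) = 455591/(382 + 352*379) = 455591/(382 + 133408) = 455591/133790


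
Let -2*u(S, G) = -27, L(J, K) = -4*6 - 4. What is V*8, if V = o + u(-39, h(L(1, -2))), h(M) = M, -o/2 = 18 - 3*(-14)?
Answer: -852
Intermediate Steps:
L(J, K) = -28 (L(J, K) = -24 - 4 = -28)
o = -120 (o = -2*(18 - 3*(-14)) = -2*(18 + 42) = -2*60 = -120)
u(S, G) = 27/2 (u(S, G) = -½*(-27) = 27/2)
V = -213/2 (V = -120 + 27/2 = -213/2 ≈ -106.50)
V*8 = -213/2*8 = -852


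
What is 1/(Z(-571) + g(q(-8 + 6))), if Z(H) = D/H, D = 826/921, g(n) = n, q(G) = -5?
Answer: -525891/2630281 ≈ -0.19994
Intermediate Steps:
D = 826/921 (D = 826*(1/921) = 826/921 ≈ 0.89685)
Z(H) = 826/(921*H)
1/(Z(-571) + g(q(-8 + 6))) = 1/((826/921)/(-571) - 5) = 1/((826/921)*(-1/571) - 5) = 1/(-826/525891 - 5) = 1/(-2630281/525891) = -525891/2630281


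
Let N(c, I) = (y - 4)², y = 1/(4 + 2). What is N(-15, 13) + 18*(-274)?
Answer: -177023/36 ≈ -4917.3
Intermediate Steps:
y = ⅙ (y = 1/6 = ⅙ ≈ 0.16667)
N(c, I) = 529/36 (N(c, I) = (⅙ - 4)² = (-23/6)² = 529/36)
N(-15, 13) + 18*(-274) = 529/36 + 18*(-274) = 529/36 - 4932 = -177023/36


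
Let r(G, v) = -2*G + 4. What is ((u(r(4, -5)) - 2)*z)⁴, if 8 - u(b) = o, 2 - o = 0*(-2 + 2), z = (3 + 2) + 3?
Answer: 1048576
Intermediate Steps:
z = 8 (z = 5 + 3 = 8)
r(G, v) = 4 - 2*G
o = 2 (o = 2 - 0*(-2 + 2) = 2 - 0*0 = 2 - 1*0 = 2 + 0 = 2)
u(b) = 6 (u(b) = 8 - 1*2 = 8 - 2 = 6)
((u(r(4, -5)) - 2)*z)⁴ = ((6 - 2)*8)⁴ = (4*8)⁴ = 32⁴ = 1048576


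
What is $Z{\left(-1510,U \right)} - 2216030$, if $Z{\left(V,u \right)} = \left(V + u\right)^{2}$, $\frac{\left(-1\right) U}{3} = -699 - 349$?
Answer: $453926$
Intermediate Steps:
$U = 3144$ ($U = - 3 \left(-699 - 349\right) = \left(-3\right) \left(-1048\right) = 3144$)
$Z{\left(-1510,U \right)} - 2216030 = \left(-1510 + 3144\right)^{2} - 2216030 = 1634^{2} - 2216030 = 2669956 - 2216030 = 453926$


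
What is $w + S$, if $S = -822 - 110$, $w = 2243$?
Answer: $1311$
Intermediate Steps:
$S = -932$ ($S = -822 - 110 = -932$)
$w + S = 2243 - 932 = 1311$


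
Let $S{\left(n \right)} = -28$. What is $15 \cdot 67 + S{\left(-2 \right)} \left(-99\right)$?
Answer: $3777$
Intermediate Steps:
$15 \cdot 67 + S{\left(-2 \right)} \left(-99\right) = 15 \cdot 67 - -2772 = 1005 + 2772 = 3777$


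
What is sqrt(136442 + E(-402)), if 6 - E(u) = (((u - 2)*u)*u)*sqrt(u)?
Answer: 4*sqrt(8528 + 4080501*I*sqrt(402)) ≈ 25585.0 + 25582.0*I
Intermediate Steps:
E(u) = 6 - u**(5/2)*(-2 + u) (E(u) = 6 - ((u - 2)*u)*u*sqrt(u) = 6 - ((-2 + u)*u)*u*sqrt(u) = 6 - (u*(-2 + u))*u*sqrt(u) = 6 - u**2*(-2 + u)*sqrt(u) = 6 - u**(5/2)*(-2 + u))
sqrt(136442 + E(-402)) = sqrt(136442 + (6 - (-402)**(7/2) + 2*(-402)**(5/2))) = sqrt(136442 + (6 - (-64964808)*I*sqrt(402) + 2*(161604*I*sqrt(402)))) = sqrt(136442 + (6 + 64964808*I*sqrt(402) + 323208*I*sqrt(402))) = sqrt(136442 + (6 + 65288016*I*sqrt(402))) = sqrt(136448 + 65288016*I*sqrt(402))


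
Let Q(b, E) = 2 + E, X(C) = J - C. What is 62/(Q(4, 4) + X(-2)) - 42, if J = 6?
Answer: -263/7 ≈ -37.571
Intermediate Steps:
X(C) = 6 - C
62/(Q(4, 4) + X(-2)) - 42 = 62/((2 + 4) + (6 - 1*(-2))) - 42 = 62/(6 + (6 + 2)) - 42 = 62/(6 + 8) - 42 = 62/14 - 42 = 62*(1/14) - 42 = 31/7 - 42 = -263/7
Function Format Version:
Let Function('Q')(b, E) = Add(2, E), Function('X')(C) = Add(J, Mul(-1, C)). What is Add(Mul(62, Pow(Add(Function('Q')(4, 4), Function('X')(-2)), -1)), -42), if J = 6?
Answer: Rational(-263, 7) ≈ -37.571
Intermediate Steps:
Function('X')(C) = Add(6, Mul(-1, C))
Add(Mul(62, Pow(Add(Function('Q')(4, 4), Function('X')(-2)), -1)), -42) = Add(Mul(62, Pow(Add(Add(2, 4), Add(6, Mul(-1, -2))), -1)), -42) = Add(Mul(62, Pow(Add(6, Add(6, 2)), -1)), -42) = Add(Mul(62, Pow(Add(6, 8), -1)), -42) = Add(Mul(62, Pow(14, -1)), -42) = Add(Mul(62, Rational(1, 14)), -42) = Add(Rational(31, 7), -42) = Rational(-263, 7)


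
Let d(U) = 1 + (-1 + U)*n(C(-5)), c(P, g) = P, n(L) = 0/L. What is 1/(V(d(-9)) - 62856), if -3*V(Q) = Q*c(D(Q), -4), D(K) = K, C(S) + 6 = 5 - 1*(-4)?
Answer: -3/188569 ≈ -1.5909e-5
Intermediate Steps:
C(S) = 3 (C(S) = -6 + (5 - 1*(-4)) = -6 + (5 + 4) = -6 + 9 = 3)
n(L) = 0
d(U) = 1 (d(U) = 1 + (-1 + U)*0 = 1 + 0 = 1)
V(Q) = -Q²/3 (V(Q) = -Q*Q/3 = -Q²/3)
1/(V(d(-9)) - 62856) = 1/(-⅓*1² - 62856) = 1/(-⅓*1 - 62856) = 1/(-⅓ - 62856) = 1/(-188569/3) = -3/188569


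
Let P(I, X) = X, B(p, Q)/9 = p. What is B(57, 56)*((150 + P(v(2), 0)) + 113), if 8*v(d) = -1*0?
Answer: 134919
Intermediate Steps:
B(p, Q) = 9*p
v(d) = 0 (v(d) = (-1*0)/8 = (1/8)*0 = 0)
B(57, 56)*((150 + P(v(2), 0)) + 113) = (9*57)*((150 + 0) + 113) = 513*(150 + 113) = 513*263 = 134919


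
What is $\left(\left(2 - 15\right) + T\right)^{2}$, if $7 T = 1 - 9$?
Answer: $\frac{9801}{49} \approx 200.02$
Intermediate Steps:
$T = - \frac{8}{7}$ ($T = \frac{1 - 9}{7} = \frac{1}{7} \left(-8\right) = - \frac{8}{7} \approx -1.1429$)
$\left(\left(2 - 15\right) + T\right)^{2} = \left(\left(2 - 15\right) - \frac{8}{7}\right)^{2} = \left(-13 - \frac{8}{7}\right)^{2} = \left(- \frac{99}{7}\right)^{2} = \frac{9801}{49}$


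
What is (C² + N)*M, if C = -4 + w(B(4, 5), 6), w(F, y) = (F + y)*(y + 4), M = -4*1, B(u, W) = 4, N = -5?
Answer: -36844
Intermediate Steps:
M = -4
w(F, y) = (4 + y)*(F + y) (w(F, y) = (F + y)*(4 + y) = (4 + y)*(F + y))
C = 96 (C = -4 + (6² + 4*4 + 4*6 + 4*6) = -4 + (36 + 16 + 24 + 24) = -4 + 100 = 96)
(C² + N)*M = (96² - 5)*(-4) = (9216 - 5)*(-4) = 9211*(-4) = -36844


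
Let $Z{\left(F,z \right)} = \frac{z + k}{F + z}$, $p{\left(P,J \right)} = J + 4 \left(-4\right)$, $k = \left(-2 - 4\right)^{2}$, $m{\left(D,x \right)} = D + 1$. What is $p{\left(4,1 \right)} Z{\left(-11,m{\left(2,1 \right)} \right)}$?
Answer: $\frac{585}{8} \approx 73.125$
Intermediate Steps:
$m{\left(D,x \right)} = 1 + D$
$k = 36$ ($k = \left(-6\right)^{2} = 36$)
$p{\left(P,J \right)} = -16 + J$ ($p{\left(P,J \right)} = J - 16 = -16 + J$)
$Z{\left(F,z \right)} = \frac{36 + z}{F + z}$ ($Z{\left(F,z \right)} = \frac{z + 36}{F + z} = \frac{36 + z}{F + z}$)
$p{\left(4,1 \right)} Z{\left(-11,m{\left(2,1 \right)} \right)} = \left(-16 + 1\right) \frac{36 + \left(1 + 2\right)}{-11 + \left(1 + 2\right)} = - 15 \frac{36 + 3}{-11 + 3} = - 15 \frac{1}{-8} \cdot 39 = - 15 \left(\left(- \frac{1}{8}\right) 39\right) = \left(-15\right) \left(- \frac{39}{8}\right) = \frac{585}{8}$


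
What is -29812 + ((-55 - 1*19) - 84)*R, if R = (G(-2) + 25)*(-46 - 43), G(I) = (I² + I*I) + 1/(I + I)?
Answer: 861437/2 ≈ 4.3072e+5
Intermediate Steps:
G(I) = 1/(2*I) + 2*I² (G(I) = (I² + I²) + 1/(2*I) = 2*I² + 1/(2*I) = 1/(2*I) + 2*I²)
R = -11659/4 (R = ((½)*(1 + 4*(-2)³)/(-2) + 25)*(-46 - 43) = ((½)*(-½)*(1 + 4*(-8)) + 25)*(-89) = ((½)*(-½)*(1 - 32) + 25)*(-89) = ((½)*(-½)*(-31) + 25)*(-89) = (31/4 + 25)*(-89) = (131/4)*(-89) = -11659/4 ≈ -2914.8)
-29812 + ((-55 - 1*19) - 84)*R = -29812 + ((-55 - 1*19) - 84)*(-11659/4) = -29812 + ((-55 - 19) - 84)*(-11659/4) = -29812 + (-74 - 84)*(-11659/4) = -29812 - 158*(-11659/4) = -29812 + 921061/2 = 861437/2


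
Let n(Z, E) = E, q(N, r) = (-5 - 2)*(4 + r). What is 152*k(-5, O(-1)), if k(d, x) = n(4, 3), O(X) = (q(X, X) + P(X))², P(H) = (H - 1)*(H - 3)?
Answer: 456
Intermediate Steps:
P(H) = (-1 + H)*(-3 + H)
q(N, r) = -28 - 7*r (q(N, r) = -7*(4 + r) = -28 - 7*r)
O(X) = (-25 + X² - 11*X)² (O(X) = ((-28 - 7*X) + (3 + X² - 4*X))² = (-25 + X² - 11*X)²)
k(d, x) = 3
152*k(-5, O(-1)) = 152*3 = 456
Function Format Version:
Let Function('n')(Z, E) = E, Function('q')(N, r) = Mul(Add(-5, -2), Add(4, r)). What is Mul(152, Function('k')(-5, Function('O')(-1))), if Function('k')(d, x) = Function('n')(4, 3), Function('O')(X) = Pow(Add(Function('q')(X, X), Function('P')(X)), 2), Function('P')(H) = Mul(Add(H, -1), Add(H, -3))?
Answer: 456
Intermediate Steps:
Function('P')(H) = Mul(Add(-1, H), Add(-3, H))
Function('q')(N, r) = Add(-28, Mul(-7, r)) (Function('q')(N, r) = Mul(-7, Add(4, r)) = Add(-28, Mul(-7, r)))
Function('O')(X) = Pow(Add(-25, Pow(X, 2), Mul(-11, X)), 2) (Function('O')(X) = Pow(Add(Add(-28, Mul(-7, X)), Add(3, Pow(X, 2), Mul(-4, X))), 2) = Pow(Add(-25, Pow(X, 2), Mul(-11, X)), 2))
Function('k')(d, x) = 3
Mul(152, Function('k')(-5, Function('O')(-1))) = Mul(152, 3) = 456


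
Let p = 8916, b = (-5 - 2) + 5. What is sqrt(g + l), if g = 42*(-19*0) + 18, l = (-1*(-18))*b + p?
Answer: sqrt(8898) ≈ 94.329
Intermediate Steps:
b = -2 (b = -7 + 5 = -2)
l = 8880 (l = -1*(-18)*(-2) + 8916 = 18*(-2) + 8916 = -36 + 8916 = 8880)
g = 18 (g = 42*0 + 18 = 0 + 18 = 18)
sqrt(g + l) = sqrt(18 + 8880) = sqrt(8898)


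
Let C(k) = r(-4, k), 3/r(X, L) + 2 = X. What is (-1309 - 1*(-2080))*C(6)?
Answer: -771/2 ≈ -385.50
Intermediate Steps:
r(X, L) = 3/(-2 + X)
C(k) = -1/2 (C(k) = 3/(-2 - 4) = 3/(-6) = 3*(-1/6) = -1/2)
(-1309 - 1*(-2080))*C(6) = (-1309 - 1*(-2080))*(-1/2) = (-1309 + 2080)*(-1/2) = 771*(-1/2) = -771/2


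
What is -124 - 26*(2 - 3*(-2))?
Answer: -332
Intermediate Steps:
-124 - 26*(2 - 3*(-2)) = -124 - 26*(2 + 6) = -124 - 26*8 = -124 - 208 = -332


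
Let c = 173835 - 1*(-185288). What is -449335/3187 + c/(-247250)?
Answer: -112242603751/787985750 ≈ -142.44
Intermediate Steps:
c = 359123 (c = 173835 + 185288 = 359123)
-449335/3187 + c/(-247250) = -449335/3187 + 359123/(-247250) = -449335*1/3187 + 359123*(-1/247250) = -449335/3187 - 359123/247250 = -112242603751/787985750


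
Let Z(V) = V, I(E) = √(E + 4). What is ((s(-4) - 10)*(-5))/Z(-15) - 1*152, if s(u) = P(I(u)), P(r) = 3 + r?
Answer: -463/3 ≈ -154.33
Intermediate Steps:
I(E) = √(4 + E)
s(u) = 3 + √(4 + u)
((s(-4) - 10)*(-5))/Z(-15) - 1*152 = (((3 + √(4 - 4)) - 10)*(-5))/(-15) - 1*152 = (((3 + √0) - 10)*(-5))*(-1/15) - 152 = (((3 + 0) - 10)*(-5))*(-1/15) - 152 = ((3 - 10)*(-5))*(-1/15) - 152 = -7*(-5)*(-1/15) - 152 = 35*(-1/15) - 152 = -7/3 - 152 = -463/3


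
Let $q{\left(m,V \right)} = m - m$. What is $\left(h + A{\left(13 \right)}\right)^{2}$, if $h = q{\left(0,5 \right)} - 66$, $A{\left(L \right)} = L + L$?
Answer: $1600$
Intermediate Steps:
$q{\left(m,V \right)} = 0$
$A{\left(L \right)} = 2 L$
$h = -66$ ($h = 0 - 66 = -66$)
$\left(h + A{\left(13 \right)}\right)^{2} = \left(-66 + 2 \cdot 13\right)^{2} = \left(-66 + 26\right)^{2} = \left(-40\right)^{2} = 1600$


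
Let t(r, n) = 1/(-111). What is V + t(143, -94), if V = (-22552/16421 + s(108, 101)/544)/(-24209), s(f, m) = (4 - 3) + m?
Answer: -6325991665/706023916464 ≈ -0.0089600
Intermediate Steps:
s(f, m) = 1 + m
t(r, n) = -1/111
V = 311569/6360575824 (V = (-22552/16421 + (1 + 101)/544)/(-24209) = (-22552*1/16421 + 102*(1/544))*(-1/24209) = (-22552/16421 + 3/16)*(-1/24209) = -311569/262736*(-1/24209) = 311569/6360575824 ≈ 4.8984e-5)
V + t(143, -94) = 311569/6360575824 - 1/111 = -6325991665/706023916464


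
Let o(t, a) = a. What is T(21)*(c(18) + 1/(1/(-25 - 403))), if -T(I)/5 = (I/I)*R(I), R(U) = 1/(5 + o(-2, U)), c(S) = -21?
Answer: 2245/26 ≈ 86.346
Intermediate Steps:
R(U) = 1/(5 + U)
T(I) = -5/(5 + I) (T(I) = -5*I/I/(5 + I) = -5/(5 + I))
T(21)*(c(18) + 1/(1/(-25 - 403))) = (-5/(5 + 21))*(-21 + 1/(1/(-25 - 403))) = (-5/26)*(-21 + 1/(1/(-428))) = (-5*1/26)*(-21 + 1/(-1/428)) = -5*(-21 - 428)/26 = -5/26*(-449) = 2245/26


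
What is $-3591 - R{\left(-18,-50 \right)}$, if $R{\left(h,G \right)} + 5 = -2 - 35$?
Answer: $-3549$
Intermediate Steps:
$R{\left(h,G \right)} = -42$ ($R{\left(h,G \right)} = -5 - 37 = -42$)
$-3591 - R{\left(-18,-50 \right)} = -3591 - -42 = -3591 + 42 = -3549$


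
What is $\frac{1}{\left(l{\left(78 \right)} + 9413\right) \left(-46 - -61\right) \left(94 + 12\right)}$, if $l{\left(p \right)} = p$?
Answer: $\frac{1}{15090690} \approx 6.6266 \cdot 10^{-8}$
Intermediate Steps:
$\frac{1}{\left(l{\left(78 \right)} + 9413\right) \left(-46 - -61\right) \left(94 + 12\right)} = \frac{1}{\left(78 + 9413\right) \left(-46 - -61\right) \left(94 + 12\right)} = \frac{1}{9491 \left(-46 + 61\right) 106} = \frac{1}{9491 \cdot 15 \cdot 106} = \frac{1}{9491 \cdot 1590} = \frac{1}{9491} \cdot \frac{1}{1590} = \frac{1}{15090690}$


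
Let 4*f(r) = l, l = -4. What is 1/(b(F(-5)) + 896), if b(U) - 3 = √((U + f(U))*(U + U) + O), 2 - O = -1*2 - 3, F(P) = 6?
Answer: 899/808134 - √67/808134 ≈ 0.0011023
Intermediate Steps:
f(r) = -1 (f(r) = (¼)*(-4) = -1)
O = 7 (O = 2 - (-1*2 - 3) = 2 - (-2 - 3) = 2 - 1*(-5) = 2 + 5 = 7)
b(U) = 3 + √(7 + 2*U*(-1 + U)) (b(U) = 3 + √((U - 1)*(U + U) + 7) = 3 + √((-1 + U)*(2*U) + 7) = 3 + √(2*U*(-1 + U) + 7) = 3 + √(7 + 2*U*(-1 + U)))
1/(b(F(-5)) + 896) = 1/((3 + √(7 - 2*6 + 2*6²)) + 896) = 1/((3 + √(7 - 12 + 2*36)) + 896) = 1/((3 + √(7 - 12 + 72)) + 896) = 1/((3 + √67) + 896) = 1/(899 + √67)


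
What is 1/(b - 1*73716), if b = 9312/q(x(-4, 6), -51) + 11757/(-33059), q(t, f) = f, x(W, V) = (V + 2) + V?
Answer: -562003/41531428153 ≈ -1.3532e-5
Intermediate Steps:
x(W, V) = 2 + 2*V (x(W, V) = (2 + V) + V = 2 + 2*V)
b = -102815005/562003 (b = 9312/(-51) + 11757/(-33059) = 9312*(-1/51) + 11757*(-1/33059) = -3104/17 - 11757/33059 = -102815005/562003 ≈ -182.94)
1/(b - 1*73716) = 1/(-102815005/562003 - 1*73716) = 1/(-102815005/562003 - 73716) = 1/(-41531428153/562003) = -562003/41531428153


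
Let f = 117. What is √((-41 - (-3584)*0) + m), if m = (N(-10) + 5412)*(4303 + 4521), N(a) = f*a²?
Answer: √150996247 ≈ 12288.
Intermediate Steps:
N(a) = 117*a²
m = 150996288 (m = (117*(-10)² + 5412)*(4303 + 4521) = (117*100 + 5412)*8824 = (11700 + 5412)*8824 = 17112*8824 = 150996288)
√((-41 - (-3584)*0) + m) = √((-41 - (-3584)*0) + 150996288) = √((-41 - 112*0) + 150996288) = √((-41 + 0) + 150996288) = √(-41 + 150996288) = √150996247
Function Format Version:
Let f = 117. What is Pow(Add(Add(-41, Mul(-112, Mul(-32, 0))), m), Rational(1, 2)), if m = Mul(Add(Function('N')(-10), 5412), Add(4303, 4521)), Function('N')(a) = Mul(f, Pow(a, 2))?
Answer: Pow(150996247, Rational(1, 2)) ≈ 12288.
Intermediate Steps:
Function('N')(a) = Mul(117, Pow(a, 2))
m = 150996288 (m = Mul(Add(Mul(117, Pow(-10, 2)), 5412), Add(4303, 4521)) = Mul(Add(Mul(117, 100), 5412), 8824) = Mul(Add(11700, 5412), 8824) = Mul(17112, 8824) = 150996288)
Pow(Add(Add(-41, Mul(-112, Mul(-32, 0))), m), Rational(1, 2)) = Pow(Add(Add(-41, Mul(-112, Mul(-32, 0))), 150996288), Rational(1, 2)) = Pow(Add(Add(-41, Mul(-112, 0)), 150996288), Rational(1, 2)) = Pow(Add(Add(-41, 0), 150996288), Rational(1, 2)) = Pow(Add(-41, 150996288), Rational(1, 2)) = Pow(150996247, Rational(1, 2))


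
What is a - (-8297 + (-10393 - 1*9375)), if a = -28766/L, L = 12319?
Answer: 345703969/12319 ≈ 28063.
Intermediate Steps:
a = -28766/12319 ≈ -2.3351
a - (-8297 + (-10393 - 1*9375)) = -28766/12319 - (-8297 + (-10393 - 1*9375)) = -28766/12319 - (-8297 + (-10393 - 9375)) = -28766/12319 - (-8297 - 19768) = -28766/12319 - 1*(-28065) = -28766/12319 + 28065 = 345703969/12319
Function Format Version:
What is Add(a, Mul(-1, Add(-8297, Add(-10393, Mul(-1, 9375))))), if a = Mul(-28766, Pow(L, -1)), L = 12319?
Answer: Rational(345703969, 12319) ≈ 28063.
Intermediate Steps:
a = Rational(-28766, 12319) (a = Mul(-28766, Pow(12319, -1)) = Mul(-28766, Rational(1, 12319)) = Rational(-28766, 12319) ≈ -2.3351)
Add(a, Mul(-1, Add(-8297, Add(-10393, Mul(-1, 9375))))) = Add(Rational(-28766, 12319), Mul(-1, Add(-8297, Add(-10393, Mul(-1, 9375))))) = Add(Rational(-28766, 12319), Mul(-1, Add(-8297, Add(-10393, -9375)))) = Add(Rational(-28766, 12319), Mul(-1, Add(-8297, -19768))) = Add(Rational(-28766, 12319), Mul(-1, -28065)) = Add(Rational(-28766, 12319), 28065) = Rational(345703969, 12319)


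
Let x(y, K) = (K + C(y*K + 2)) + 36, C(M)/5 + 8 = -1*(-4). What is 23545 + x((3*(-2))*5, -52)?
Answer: 23509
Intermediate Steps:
C(M) = -20 (C(M) = -40 + 5*(-1*(-4)) = -40 + 5*4 = -40 + 20 = -20)
x(y, K) = 16 + K (x(y, K) = (K - 20) + 36 = (-20 + K) + 36 = 16 + K)
23545 + x((3*(-2))*5, -52) = 23545 + (16 - 52) = 23545 - 36 = 23509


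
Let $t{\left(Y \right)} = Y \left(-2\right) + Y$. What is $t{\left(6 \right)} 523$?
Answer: $-3138$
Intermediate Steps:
$t{\left(Y \right)} = - Y$ ($t{\left(Y \right)} = - 2 Y + Y = - Y$)
$t{\left(6 \right)} 523 = \left(-1\right) 6 \cdot 523 = \left(-6\right) 523 = -3138$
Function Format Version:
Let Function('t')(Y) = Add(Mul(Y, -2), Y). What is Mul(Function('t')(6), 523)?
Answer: -3138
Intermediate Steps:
Function('t')(Y) = Mul(-1, Y) (Function('t')(Y) = Add(Mul(-2, Y), Y) = Mul(-1, Y))
Mul(Function('t')(6), 523) = Mul(Mul(-1, 6), 523) = Mul(-6, 523) = -3138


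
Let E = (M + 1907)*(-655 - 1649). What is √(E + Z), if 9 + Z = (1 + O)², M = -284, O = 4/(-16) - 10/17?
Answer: I*√17290990103/68 ≈ 1933.8*I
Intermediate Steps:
O = -57/68 (O = 4*(-1/16) - 10*1/17 = -¼ - 10/17 = -57/68 ≈ -0.83823)
Z = -41495/4624 (Z = -9 + (1 - 57/68)² = -9 + (11/68)² = -9 + 121/4624 = -41495/4624 ≈ -8.9738)
E = -3739392 (E = (-284 + 1907)*(-655 - 1649) = 1623*(-2304) = -3739392)
√(E + Z) = √(-3739392 - 41495/4624) = √(-17290990103/4624) = I*√17290990103/68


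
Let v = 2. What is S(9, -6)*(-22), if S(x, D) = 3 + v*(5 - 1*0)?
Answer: -286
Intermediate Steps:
S(x, D) = 13 (S(x, D) = 3 + 2*(5 - 1*0) = 3 + 2*(5 + 0) = 3 + 2*5 = 3 + 10 = 13)
S(9, -6)*(-22) = 13*(-22) = -286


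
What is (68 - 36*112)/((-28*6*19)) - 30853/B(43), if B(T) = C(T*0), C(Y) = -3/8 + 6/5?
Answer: -109421673/2926 ≈ -37396.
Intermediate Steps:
C(Y) = 33/40 (C(Y) = -3*1/8 + 6*(1/5) = -3/8 + 6/5 = 33/40)
B(T) = 33/40
(68 - 36*112)/((-28*6*19)) - 30853/B(43) = (68 - 36*112)/((-28*6*19)) - 30853/33/40 = (68 - 4032)/((-168*19)) - 30853*40/33 = -3964/(-3192) - 1234120/33 = -3964*(-1/3192) - 1234120/33 = 991/798 - 1234120/33 = -109421673/2926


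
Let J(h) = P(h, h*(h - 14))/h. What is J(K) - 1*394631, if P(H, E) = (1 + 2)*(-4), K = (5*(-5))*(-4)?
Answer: -9865778/25 ≈ -3.9463e+5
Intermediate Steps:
K = 100 (K = -25*(-4) = 100)
P(H, E) = -12 (P(H, E) = 3*(-4) = -12)
J(h) = -12/h
J(K) - 1*394631 = -12/100 - 1*394631 = -12*1/100 - 394631 = -3/25 - 394631 = -9865778/25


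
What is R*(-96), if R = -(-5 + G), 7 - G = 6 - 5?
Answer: 96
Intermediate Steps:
G = 6 (G = 7 - (6 - 5) = 7 - 1*1 = 7 - 1 = 6)
R = -1 (R = -(-5 + 6) = -1*1 = -1)
R*(-96) = -1*(-96) = 96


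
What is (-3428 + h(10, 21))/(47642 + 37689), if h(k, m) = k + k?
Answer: -3408/85331 ≈ -0.039939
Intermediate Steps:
h(k, m) = 2*k
(-3428 + h(10, 21))/(47642 + 37689) = (-3428 + 2*10)/(47642 + 37689) = (-3428 + 20)/85331 = -3408*1/85331 = -3408/85331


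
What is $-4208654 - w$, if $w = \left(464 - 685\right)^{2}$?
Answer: $-4257495$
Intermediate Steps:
$w = 48841$ ($w = \left(-221\right)^{2} = 48841$)
$-4208654 - w = -4208654 - 48841 = -4257495$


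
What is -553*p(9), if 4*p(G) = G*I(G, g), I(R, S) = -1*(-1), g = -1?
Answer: -4977/4 ≈ -1244.3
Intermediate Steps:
I(R, S) = 1
p(G) = G/4 (p(G) = (G*1)/4 = G/4)
-553*p(9) = -553*9/4 = -4977/4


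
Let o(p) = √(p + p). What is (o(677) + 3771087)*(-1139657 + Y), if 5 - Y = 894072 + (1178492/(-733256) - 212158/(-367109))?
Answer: -516118006994268504685623/67296219226 - 136861866881954329*√1354/67296219226 ≈ -7.6694e+12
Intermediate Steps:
o(p) = √2*√p (o(p) = √(2*p) = √2*√p)
Y = -60167259567508847/67296219226 (Y = 5 - (894072 + (1178492/(-733256) - 212158/(-367109))) = 5 - (894072 + (1178492*(-1/733256) - 212158*(-1/367109))) = 5 - (894072 + (-294623/183314 + 212158/367109)) = 5 - (894072 - 69267223295/67296219226) = 5 - 1*60167596048604977/67296219226 = 5 - 60167596048604977/67296219226 = -60167259567508847/67296219226 ≈ -8.9407e+5)
(o(677) + 3771087)*(-1139657 + Y) = (√2*√677 + 3771087)*(-1139657 - 60167259567508847/67296219226) = (√1354 + 3771087)*(-136861866881954329/67296219226) = (3771087 + √1354)*(-136861866881954329/67296219226) = -516118006994268504685623/67296219226 - 136861866881954329*√1354/67296219226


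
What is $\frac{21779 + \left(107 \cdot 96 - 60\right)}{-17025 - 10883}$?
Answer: $- \frac{31991}{27908} \approx -1.1463$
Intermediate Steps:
$\frac{21779 + \left(107 \cdot 96 - 60\right)}{-17025 - 10883} = \frac{21779 + \left(10272 - 60\right)}{-27908} = \left(21779 + 10212\right) \left(- \frac{1}{27908}\right) = 31991 \left(- \frac{1}{27908}\right) = - \frac{31991}{27908}$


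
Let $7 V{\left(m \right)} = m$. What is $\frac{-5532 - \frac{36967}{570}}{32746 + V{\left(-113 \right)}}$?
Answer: $- \frac{22331449}{130592130} \approx -0.171$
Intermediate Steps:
$V{\left(m \right)} = \frac{m}{7}$
$\frac{-5532 - \frac{36967}{570}}{32746 + V{\left(-113 \right)}} = \frac{-5532 - \frac{36967}{570}}{32746 + \frac{1}{7} \left(-113\right)} = \frac{-5532 - \frac{36967}{570}}{32746 - \frac{113}{7}} = \frac{-5532 - \frac{36967}{570}}{\frac{229109}{7}} = \left(- \frac{3190207}{570}\right) \frac{7}{229109} = - \frac{22331449}{130592130}$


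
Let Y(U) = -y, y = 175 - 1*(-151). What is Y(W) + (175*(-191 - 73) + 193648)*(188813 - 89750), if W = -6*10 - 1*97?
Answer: 14606640898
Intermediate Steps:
y = 326 (y = 175 + 151 = 326)
W = -157 (W = -60 - 97 = -157)
Y(U) = -326 (Y(U) = -1*326 = -326)
Y(W) + (175*(-191 - 73) + 193648)*(188813 - 89750) = -326 + (175*(-191 - 73) + 193648)*(188813 - 89750) = -326 + (175*(-264) + 193648)*99063 = -326 + (-46200 + 193648)*99063 = -326 + 147448*99063 = -326 + 14606641224 = 14606640898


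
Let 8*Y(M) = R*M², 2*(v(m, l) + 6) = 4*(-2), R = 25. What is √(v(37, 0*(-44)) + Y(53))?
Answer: √140290/4 ≈ 93.638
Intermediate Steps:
v(m, l) = -10 (v(m, l) = -6 + (4*(-2))/2 = -6 + (½)*(-8) = -6 - 4 = -10)
Y(M) = 25*M²/8 (Y(M) = (25*M²)/8 = 25*M²/8)
√(v(37, 0*(-44)) + Y(53)) = √(-10 + (25/8)*53²) = √(-10 + (25/8)*2809) = √(-10 + 70225/8) = √(70145/8) = √140290/4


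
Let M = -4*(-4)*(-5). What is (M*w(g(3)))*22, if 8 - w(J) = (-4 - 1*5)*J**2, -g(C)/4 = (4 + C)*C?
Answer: -111781120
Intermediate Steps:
M = -80 (M = 16*(-5) = -80)
g(C) = -4*C*(4 + C) (g(C) = -4*(4 + C)*C = -4*C*(4 + C))
w(J) = 8 + 9*J**2 (w(J) = 8 - (-4 - 1*5)*J**2 = 8 - (-4 - 5)*J**2 = 8 - (-9)*J**2 = 8 + 9*J**2)
(M*w(g(3)))*22 = -80*(8 + 9*(-4*3*(4 + 3))**2)*22 = -80*(8 + 9*(-4*3*7)**2)*22 = -80*(8 + 9*(-84)**2)*22 = -80*(8 + 9*7056)*22 = -80*(8 + 63504)*22 = -80*63512*22 = -5080960*22 = -111781120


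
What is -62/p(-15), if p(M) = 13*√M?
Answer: 62*I*√15/195 ≈ 1.2314*I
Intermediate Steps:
-62/p(-15) = -62*(-I*√15/195) = -(-62)*I*√15/195 = 62*I*√15/195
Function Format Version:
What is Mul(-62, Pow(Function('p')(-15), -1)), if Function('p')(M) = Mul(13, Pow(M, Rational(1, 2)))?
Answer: Mul(Rational(62, 195), I, Pow(15, Rational(1, 2))) ≈ Mul(1.2314, I)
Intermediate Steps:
Mul(-62, Pow(Function('p')(-15), -1)) = Mul(-62, Pow(Mul(13, Pow(-15, Rational(1, 2))), -1)) = Mul(-62, Pow(Mul(13, Mul(I, Pow(15, Rational(1, 2)))), -1)) = Mul(-62, Pow(Mul(13, I, Pow(15, Rational(1, 2))), -1)) = Mul(-62, Mul(Rational(-1, 195), I, Pow(15, Rational(1, 2)))) = Mul(Rational(62, 195), I, Pow(15, Rational(1, 2)))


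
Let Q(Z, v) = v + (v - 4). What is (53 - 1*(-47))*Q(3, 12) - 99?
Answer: 1901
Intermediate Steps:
Q(Z, v) = -4 + 2*v (Q(Z, v) = v + (-4 + v) = -4 + 2*v)
(53 - 1*(-47))*Q(3, 12) - 99 = (53 - 1*(-47))*(-4 + 2*12) - 99 = (53 + 47)*(-4 + 24) - 99 = 100*20 - 99 = 2000 - 99 = 1901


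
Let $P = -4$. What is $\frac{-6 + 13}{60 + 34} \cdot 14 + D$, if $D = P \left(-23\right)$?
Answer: $\frac{4373}{47} \approx 93.043$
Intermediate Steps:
$D = 92$ ($D = \left(-4\right) \left(-23\right) = 92$)
$\frac{-6 + 13}{60 + 34} \cdot 14 + D = \frac{-6 + 13}{60 + 34} \cdot 14 + 92 = \frac{7}{94} \cdot 14 + 92 = \frac{49}{47} + 92 = \frac{4373}{47}$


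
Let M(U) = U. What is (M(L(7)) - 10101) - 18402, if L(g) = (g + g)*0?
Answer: -28503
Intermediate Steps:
L(g) = 0 (L(g) = (2*g)*0 = 0)
(M(L(7)) - 10101) - 18402 = (0 - 10101) - 18402 = -10101 - 18402 = -28503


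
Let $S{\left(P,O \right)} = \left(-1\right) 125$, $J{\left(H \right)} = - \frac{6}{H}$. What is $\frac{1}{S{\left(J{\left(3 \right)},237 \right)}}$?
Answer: $- \frac{1}{125} \approx -0.008$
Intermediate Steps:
$S{\left(P,O \right)} = -125$
$\frac{1}{S{\left(J{\left(3 \right)},237 \right)}} = \frac{1}{-125} = - \frac{1}{125}$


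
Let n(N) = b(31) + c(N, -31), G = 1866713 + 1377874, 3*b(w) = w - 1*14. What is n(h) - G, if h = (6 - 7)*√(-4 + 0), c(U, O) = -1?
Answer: -9733747/3 ≈ -3.2446e+6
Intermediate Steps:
b(w) = -14/3 + w/3 (b(w) = (w - 1*14)/3 = (w - 14)/3 = (-14 + w)/3 = -14/3 + w/3)
h = -2*I (h = -√(-4) = -2*I ≈ -2.0*I)
G = 3244587
n(N) = 14/3 (n(N) = (-14/3 + (⅓)*31) - 1 = (-14/3 + 31/3) - 1 = 17/3 - 1 = 14/3)
n(h) - G = 14/3 - 1*3244587 = 14/3 - 3244587 = -9733747/3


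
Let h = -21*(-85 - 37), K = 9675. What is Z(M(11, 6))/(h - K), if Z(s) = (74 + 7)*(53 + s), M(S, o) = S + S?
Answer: -2025/2371 ≈ -0.85407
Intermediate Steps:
M(S, o) = 2*S
h = 2562 (h = -21*(-122) = 2562)
Z(s) = 4293 + 81*s (Z(s) = 81*(53 + s) = 4293 + 81*s)
Z(M(11, 6))/(h - K) = (4293 + 81*(2*11))/(2562 - 1*9675) = (4293 + 81*22)/(2562 - 9675) = (4293 + 1782)/(-7113) = 6075*(-1/7113) = -2025/2371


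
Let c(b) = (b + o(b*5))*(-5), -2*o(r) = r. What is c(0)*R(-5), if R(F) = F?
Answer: 0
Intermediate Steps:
o(r) = -r/2
c(b) = 15*b/2 (c(b) = (b - b*5/2)*(-5) = (b - 5*b/2)*(-5) = -3*b/2*(-5) = 15*b/2)
c(0)*R(-5) = ((15/2)*0)*(-5) = 0*(-5) = 0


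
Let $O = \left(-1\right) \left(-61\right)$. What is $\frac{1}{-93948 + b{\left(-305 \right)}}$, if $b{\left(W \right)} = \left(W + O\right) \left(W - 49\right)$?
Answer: $- \frac{1}{7572} \approx -0.00013207$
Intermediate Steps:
$O = 61$
$b{\left(W \right)} = \left(-49 + W\right) \left(61 + W\right)$ ($b{\left(W \right)} = \left(W + 61\right) \left(W - 49\right) = \left(61 + W\right) \left(-49 + W\right) = \left(-49 + W\right) \left(61 + W\right)$)
$\frac{1}{-93948 + b{\left(-305 \right)}} = \frac{1}{-93948 + \left(-2989 + \left(-305\right)^{2} + 12 \left(-305\right)\right)} = \frac{1}{-93948 - -86376} = \frac{1}{-93948 + 86376} = \frac{1}{-7572} = - \frac{1}{7572}$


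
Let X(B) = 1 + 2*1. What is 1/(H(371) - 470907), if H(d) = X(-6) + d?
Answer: -1/470533 ≈ -2.1252e-6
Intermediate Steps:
X(B) = 3 (X(B) = 1 + 2 = 3)
H(d) = 3 + d
1/(H(371) - 470907) = 1/((3 + 371) - 470907) = 1/(374 - 470907) = 1/(-470533) = -1/470533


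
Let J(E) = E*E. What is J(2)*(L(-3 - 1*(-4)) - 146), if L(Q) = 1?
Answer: -580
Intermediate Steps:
J(E) = E²
J(2)*(L(-3 - 1*(-4)) - 146) = 2²*(1 - 146) = 4*(-145) = -580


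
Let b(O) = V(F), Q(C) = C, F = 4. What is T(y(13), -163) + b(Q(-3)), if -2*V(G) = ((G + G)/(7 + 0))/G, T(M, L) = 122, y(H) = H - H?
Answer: 853/7 ≈ 121.86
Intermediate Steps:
y(H) = 0
V(G) = -⅐ (V(G) = -(G + G)/(7 + 0)/(2*G) = -(2*G)/7/(2*G) = -(2*G)*(⅐)/(2*G) = -2*G/7/(2*G) = -½*2/7 = -⅐)
b(O) = -⅐
T(y(13), -163) + b(Q(-3)) = 122 - ⅐ = 853/7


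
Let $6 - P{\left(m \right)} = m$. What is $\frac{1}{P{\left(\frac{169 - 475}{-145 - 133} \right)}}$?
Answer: $\frac{139}{681} \approx 0.20411$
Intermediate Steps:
$P{\left(m \right)} = 6 - m$
$\frac{1}{P{\left(\frac{169 - 475}{-145 - 133} \right)}} = \frac{1}{6 - \frac{169 - 475}{-145 - 133}} = \frac{1}{6 - - \frac{306}{-278}} = \frac{1}{6 - \left(-306\right) \left(- \frac{1}{278}\right)} = \frac{1}{6 - \frac{153}{139}} = \frac{1}{\frac{681}{139}} = \frac{139}{681}$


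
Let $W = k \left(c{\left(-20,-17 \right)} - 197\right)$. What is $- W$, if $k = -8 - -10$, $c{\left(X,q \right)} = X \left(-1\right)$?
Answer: $354$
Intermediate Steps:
$c{\left(X,q \right)} = - X$
$k = 2$ ($k = -8 + 10 = 2$)
$W = -354$ ($W = 2 \left(\left(-1\right) \left(-20\right) - 197\right) = 2 \left(20 - 197\right) = 2 \left(-177\right) = -354$)
$- W = \left(-1\right) \left(-354\right) = 354$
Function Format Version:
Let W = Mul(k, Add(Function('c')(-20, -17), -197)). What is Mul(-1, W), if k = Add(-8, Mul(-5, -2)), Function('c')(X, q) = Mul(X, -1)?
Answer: 354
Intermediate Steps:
Function('c')(X, q) = Mul(-1, X)
k = 2 (k = Add(-8, 10) = 2)
W = -354 (W = Mul(2, Add(Mul(-1, -20), -197)) = Mul(2, Add(20, -197)) = Mul(2, -177) = -354)
Mul(-1, W) = Mul(-1, -354) = 354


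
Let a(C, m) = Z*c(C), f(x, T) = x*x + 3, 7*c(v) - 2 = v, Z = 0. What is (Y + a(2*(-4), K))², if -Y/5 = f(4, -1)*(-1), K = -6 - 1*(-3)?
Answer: 9025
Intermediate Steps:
c(v) = 2/7 + v/7
K = -3 (K = -6 + 3 = -3)
f(x, T) = 3 + x² (f(x, T) = x² + 3 = 3 + x²)
a(C, m) = 0 (a(C, m) = 0*(2/7 + C/7) = 0)
Y = 95 (Y = -5*(3 + 4²)*(-1) = -5*(3 + 16)*(-1) = -95*(-1) = -5*(-19) = 95)
(Y + a(2*(-4), K))² = (95 + 0)² = 95² = 9025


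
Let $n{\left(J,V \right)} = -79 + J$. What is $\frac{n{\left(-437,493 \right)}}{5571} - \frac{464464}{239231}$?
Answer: $- \frac{903657380}{444251967} \approx -2.0341$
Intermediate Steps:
$\frac{n{\left(-437,493 \right)}}{5571} - \frac{464464}{239231} = \frac{-79 - 437}{5571} - \frac{464464}{239231} = \left(-516\right) \frac{1}{5571} - \frac{464464}{239231} = - \frac{172}{1857} - \frac{464464}{239231} = - \frac{903657380}{444251967}$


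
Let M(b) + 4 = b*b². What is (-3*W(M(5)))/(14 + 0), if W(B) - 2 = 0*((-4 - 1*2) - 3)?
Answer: -3/7 ≈ -0.42857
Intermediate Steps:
M(b) = -4 + b³ (M(b) = -4 + b*b² = -4 + b³)
W(B) = 2 (W(B) = 2 + 0*((-4 - 1*2) - 3) = 2 + 0*((-4 - 2) - 3) = 2 + 0*(-6 - 3) = 2 + 0*(-9) = 2 + 0 = 2)
(-3*W(M(5)))/(14 + 0) = (-3*2)/(14 + 0) = -6/14 = -6*1/14 = -3/7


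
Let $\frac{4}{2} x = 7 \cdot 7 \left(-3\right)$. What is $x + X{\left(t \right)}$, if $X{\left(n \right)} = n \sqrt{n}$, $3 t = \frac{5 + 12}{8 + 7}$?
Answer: $- \frac{147}{2} + \frac{17 \sqrt{85}}{675} \approx -73.268$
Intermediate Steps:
$x = - \frac{147}{2}$ ($x = \frac{7 \cdot 7 \left(-3\right)}{2} = \frac{49 \left(-3\right)}{2} = \frac{1}{2} \left(-147\right) = - \frac{147}{2} \approx -73.5$)
$t = \frac{17}{45}$ ($t = \frac{\left(5 + 12\right) \frac{1}{8 + 7}}{3} = \frac{17 \cdot \frac{1}{15}}{3} = \frac{1}{3} \cdot \frac{17}{15} = \frac{17}{45} \approx 0.37778$)
$X{\left(n \right)} = n^{\frac{3}{2}}$
$x + X{\left(t \right)} = - \frac{147}{2} + \left(\frac{17}{45}\right)^{\frac{3}{2}} = - \frac{147}{2} + \frac{17 \sqrt{85}}{675}$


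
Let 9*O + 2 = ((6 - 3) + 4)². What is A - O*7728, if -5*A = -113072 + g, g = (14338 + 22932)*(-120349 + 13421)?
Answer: 11955353536/15 ≈ 7.9702e+8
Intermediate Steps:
g = -3985206560 (g = 37270*(-106928) = -3985206560)
O = 47/9 (O = -2/9 + ((6 - 3) + 4)²/9 = -2/9 + (3 + 4)²/9 = -2/9 + (⅑)*7² = -2/9 + (⅑)*49 = -2/9 + 49/9 = 47/9 ≈ 5.2222)
A = 3985319632/5 (A = -(-113072 - 3985206560)/5 = -⅕*(-3985319632) = 3985319632/5 ≈ 7.9706e+8)
A - O*7728 = 3985319632/5 - 47*7728/9 = 3985319632/5 - 1*121072/3 = 3985319632/5 - 121072/3 = 11955353536/15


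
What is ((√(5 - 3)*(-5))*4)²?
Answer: 800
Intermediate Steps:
((√(5 - 3)*(-5))*4)² = ((√2*(-5))*4)² = (-5*√2*4)² = (-20*√2)² = 800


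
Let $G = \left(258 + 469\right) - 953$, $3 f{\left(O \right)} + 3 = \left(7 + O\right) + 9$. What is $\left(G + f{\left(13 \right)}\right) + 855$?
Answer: $\frac{1913}{3} \approx 637.67$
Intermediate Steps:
$f{\left(O \right)} = \frac{13}{3} + \frac{O}{3}$ ($f{\left(O \right)} = -1 + \frac{\left(7 + O\right) + 9}{3} = -1 + \frac{16 + O}{3} = -1 + \left(\frac{16}{3} + \frac{O}{3}\right) = \frac{13}{3} + \frac{O}{3}$)
$G = -226$ ($G = 727 - 953 = -226$)
$\left(G + f{\left(13 \right)}\right) + 855 = \left(-226 + \left(\frac{13}{3} + \frac{1}{3} \cdot 13\right)\right) + 855 = \left(-226 + \left(\frac{13}{3} + \frac{13}{3}\right)\right) + 855 = \left(-226 + \frac{26}{3}\right) + 855 = - \frac{652}{3} + 855 = \frac{1913}{3}$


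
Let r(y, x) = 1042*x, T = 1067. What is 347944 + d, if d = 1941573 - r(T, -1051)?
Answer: 3384659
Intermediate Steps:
d = 3036715 (d = 1941573 - 1042*(-1051) = 1941573 - 1*(-1095142) = 1941573 + 1095142 = 3036715)
347944 + d = 347944 + 3036715 = 3384659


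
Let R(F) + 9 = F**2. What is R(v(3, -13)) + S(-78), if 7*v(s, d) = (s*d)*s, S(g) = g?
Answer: 9426/49 ≈ 192.37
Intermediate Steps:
v(s, d) = d*s**2/7 (v(s, d) = ((s*d)*s)/7 = ((d*s)*s)/7 = (d*s**2)/7 = d*s**2/7)
R(F) = -9 + F**2
R(v(3, -13)) + S(-78) = (-9 + ((1/7)*(-13)*3**2)**2) - 78 = (-9 + ((1/7)*(-13)*9)**2) - 78 = (-9 + (-117/7)**2) - 78 = (-9 + 13689/49) - 78 = 13248/49 - 78 = 9426/49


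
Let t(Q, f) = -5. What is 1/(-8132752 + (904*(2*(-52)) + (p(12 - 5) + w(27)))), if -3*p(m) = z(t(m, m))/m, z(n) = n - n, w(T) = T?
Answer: -1/8226741 ≈ -1.2155e-7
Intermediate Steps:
z(n) = 0
p(m) = 0 (p(m) = -0/m = -1/3*0 = 0)
1/(-8132752 + (904*(2*(-52)) + (p(12 - 5) + w(27)))) = 1/(-8132752 + (904*(2*(-52)) + (0 + 27))) = 1/(-8132752 + (904*(-104) + 27)) = 1/(-8132752 + (-94016 + 27)) = 1/(-8132752 - 93989) = 1/(-8226741) = -1/8226741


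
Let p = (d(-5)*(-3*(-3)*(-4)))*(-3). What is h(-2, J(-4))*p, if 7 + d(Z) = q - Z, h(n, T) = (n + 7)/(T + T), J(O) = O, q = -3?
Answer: 675/2 ≈ 337.50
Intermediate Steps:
h(n, T) = (7 + n)/(2*T) (h(n, T) = (7 + n)/((2*T)) = (7 + n)*(1/(2*T)) = (7 + n)/(2*T))
d(Z) = -10 - Z (d(Z) = -7 + (-3 - Z) = -10 - Z)
p = -540 (p = ((-10 - 1*(-5))*(-3*(-3)*(-4)))*(-3) = ((-10 + 5)*(9*(-4)))*(-3) = -5*(-36)*(-3) = 180*(-3) = -540)
h(-2, J(-4))*p = ((½)*(7 - 2)/(-4))*(-540) = ((½)*(-¼)*5)*(-540) = -5/8*(-540) = 675/2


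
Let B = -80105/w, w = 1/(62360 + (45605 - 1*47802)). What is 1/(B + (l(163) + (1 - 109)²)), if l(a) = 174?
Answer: -1/4819345277 ≈ -2.0750e-10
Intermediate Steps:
w = 1/60163 (w = 1/(62360 + (45605 - 47802)) = 1/(62360 - 2197) = 1/60163 ≈ 1.6622e-5)
B = -4819357115 (B = -80105/1/60163 = -80105*60163 = -4819357115)
1/(B + (l(163) + (1 - 109)²)) = 1/(-4819357115 + (174 + (1 - 109)²)) = 1/(-4819357115 + (174 + (-108)²)) = 1/(-4819357115 + (174 + 11664)) = 1/(-4819357115 + 11838) = 1/(-4819345277) = -1/4819345277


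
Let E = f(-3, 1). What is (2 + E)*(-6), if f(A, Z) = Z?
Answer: -18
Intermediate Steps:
E = 1
(2 + E)*(-6) = (2 + 1)*(-6) = 3*(-6) = -18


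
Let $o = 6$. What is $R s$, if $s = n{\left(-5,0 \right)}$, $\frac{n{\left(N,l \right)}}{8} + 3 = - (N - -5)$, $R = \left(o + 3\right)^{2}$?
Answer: $-1944$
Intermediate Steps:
$R = 81$ ($R = \left(6 + 3\right)^{2} = 9^{2} = 81$)
$n{\left(N,l \right)} = -64 - 8 N$ ($n{\left(N,l \right)} = -24 + 8 \left(- (N - -5)\right) = -24 + 8 \left(- (N + 5)\right) = -24 + 8 \left(- (5 + N)\right) = -24 + 8 \left(-5 - N\right) = -24 - \left(40 + 8 N\right) = -64 - 8 N$)
$s = -24$ ($s = -64 - -40 = -64 + 40 = -24$)
$R s = 81 \left(-24\right) = -1944$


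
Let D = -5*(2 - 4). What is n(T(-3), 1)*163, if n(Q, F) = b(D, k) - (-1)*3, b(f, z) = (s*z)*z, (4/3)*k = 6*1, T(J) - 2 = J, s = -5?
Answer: -64059/4 ≈ -16015.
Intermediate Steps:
T(J) = 2 + J
D = 10 (D = -5*(-2) = 10)
k = 9/2 (k = 3*(6*1)/4 = (¾)*6 = 9/2 ≈ 4.5000)
b(f, z) = -5*z² (b(f, z) = (-5*z)*z = -5*z²)
n(Q, F) = -393/4 (n(Q, F) = -5*(9/2)² - (-1)*3 = -5*81/4 - 1*(-3) = -405/4 + 3 = -393/4)
n(T(-3), 1)*163 = -393/4*163 = -64059/4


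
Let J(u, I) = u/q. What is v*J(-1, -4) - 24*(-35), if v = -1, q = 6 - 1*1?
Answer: 4201/5 ≈ 840.20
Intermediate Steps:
q = 5 (q = 6 - 1 = 5)
J(u, I) = u/5
v*J(-1, -4) - 24*(-35) = -(-1)/5 - 24*(-35) = -1*(-⅕) + 840 = ⅕ + 840 = 4201/5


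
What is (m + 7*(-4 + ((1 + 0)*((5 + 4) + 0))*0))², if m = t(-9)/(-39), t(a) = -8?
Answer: 1175056/1521 ≈ 772.55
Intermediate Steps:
m = 8/39 (m = -8/(-39) = -8*(-1/39) = 8/39 ≈ 0.20513)
(m + 7*(-4 + ((1 + 0)*((5 + 4) + 0))*0))² = (8/39 + 7*(-4 + ((1 + 0)*((5 + 4) + 0))*0))² = (8/39 + 7*(-4 + (1*(9 + 0))*0))² = (8/39 + 7*(-4 + (1*9)*0))² = (8/39 + 7*(-4 + 9*0))² = (8/39 + 7*(-4 + 0))² = (8/39 + 7*(-4))² = (8/39 - 28)² = (-1084/39)² = 1175056/1521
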